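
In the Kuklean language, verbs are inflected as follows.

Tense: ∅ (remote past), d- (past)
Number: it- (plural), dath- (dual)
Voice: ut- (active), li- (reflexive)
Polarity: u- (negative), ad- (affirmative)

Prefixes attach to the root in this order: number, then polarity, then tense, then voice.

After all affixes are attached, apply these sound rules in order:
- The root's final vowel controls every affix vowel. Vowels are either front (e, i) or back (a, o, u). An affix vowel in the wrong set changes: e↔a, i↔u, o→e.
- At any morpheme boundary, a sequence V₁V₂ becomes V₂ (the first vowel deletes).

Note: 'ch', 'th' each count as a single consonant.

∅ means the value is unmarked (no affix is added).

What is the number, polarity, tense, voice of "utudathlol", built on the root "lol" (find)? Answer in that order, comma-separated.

dual, negative, remote past, active

Segment: ut-u-dath-lol.
number: dath- → dual.
polarity: u- → negative.
tense: ∅ → remote past.
voice: ut- → active.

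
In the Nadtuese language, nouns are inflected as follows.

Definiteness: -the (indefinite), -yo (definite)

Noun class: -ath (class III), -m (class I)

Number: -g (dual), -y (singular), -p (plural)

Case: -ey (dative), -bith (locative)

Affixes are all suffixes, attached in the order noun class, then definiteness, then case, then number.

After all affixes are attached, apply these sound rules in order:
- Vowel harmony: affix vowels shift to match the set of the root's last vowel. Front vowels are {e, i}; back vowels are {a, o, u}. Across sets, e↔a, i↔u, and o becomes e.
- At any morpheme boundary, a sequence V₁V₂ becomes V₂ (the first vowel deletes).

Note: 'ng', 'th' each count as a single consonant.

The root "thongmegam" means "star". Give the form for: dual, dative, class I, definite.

thongmegammyayg

Attach noun class class I -m → thongmegamm.
Attach definiteness definite -yo → thongmegammyo.
Attach case dative -ey → thongmegammyoey.
Attach number dual -g → thongmegammyoeyg.
Apply vowel harmony: thongmegammyoeyg → thongmegammyoayg.
Apply vowel deletion: thongmegammyoayg → thongmegammyayg.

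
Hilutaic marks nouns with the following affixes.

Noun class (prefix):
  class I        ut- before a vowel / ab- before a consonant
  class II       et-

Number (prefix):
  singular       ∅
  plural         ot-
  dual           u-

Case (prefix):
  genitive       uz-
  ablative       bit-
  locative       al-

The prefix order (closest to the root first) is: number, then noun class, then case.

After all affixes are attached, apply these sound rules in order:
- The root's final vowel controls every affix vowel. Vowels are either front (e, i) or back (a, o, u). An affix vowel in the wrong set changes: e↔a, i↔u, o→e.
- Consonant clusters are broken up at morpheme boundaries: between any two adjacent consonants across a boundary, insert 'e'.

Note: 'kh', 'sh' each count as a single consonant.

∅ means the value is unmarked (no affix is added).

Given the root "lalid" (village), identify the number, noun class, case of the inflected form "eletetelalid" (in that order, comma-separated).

plural, class II, locative

Segment: al-et-ot-lalid.
number: ot- → plural.
noun class: et- → class II.
case: al- → locative.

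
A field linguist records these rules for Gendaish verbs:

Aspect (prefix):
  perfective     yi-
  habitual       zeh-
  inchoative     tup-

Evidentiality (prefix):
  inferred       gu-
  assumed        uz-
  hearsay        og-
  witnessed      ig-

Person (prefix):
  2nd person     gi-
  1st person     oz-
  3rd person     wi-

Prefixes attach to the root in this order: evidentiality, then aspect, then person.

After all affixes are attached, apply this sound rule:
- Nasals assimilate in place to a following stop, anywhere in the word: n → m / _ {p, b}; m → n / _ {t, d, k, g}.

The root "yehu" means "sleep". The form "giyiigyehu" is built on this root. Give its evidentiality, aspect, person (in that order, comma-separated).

Segment: gi-yi-ig-yehu.
evidentiality: ig- → witnessed.
aspect: yi- → perfective.
person: gi- → 2nd person.

witnessed, perfective, 2nd person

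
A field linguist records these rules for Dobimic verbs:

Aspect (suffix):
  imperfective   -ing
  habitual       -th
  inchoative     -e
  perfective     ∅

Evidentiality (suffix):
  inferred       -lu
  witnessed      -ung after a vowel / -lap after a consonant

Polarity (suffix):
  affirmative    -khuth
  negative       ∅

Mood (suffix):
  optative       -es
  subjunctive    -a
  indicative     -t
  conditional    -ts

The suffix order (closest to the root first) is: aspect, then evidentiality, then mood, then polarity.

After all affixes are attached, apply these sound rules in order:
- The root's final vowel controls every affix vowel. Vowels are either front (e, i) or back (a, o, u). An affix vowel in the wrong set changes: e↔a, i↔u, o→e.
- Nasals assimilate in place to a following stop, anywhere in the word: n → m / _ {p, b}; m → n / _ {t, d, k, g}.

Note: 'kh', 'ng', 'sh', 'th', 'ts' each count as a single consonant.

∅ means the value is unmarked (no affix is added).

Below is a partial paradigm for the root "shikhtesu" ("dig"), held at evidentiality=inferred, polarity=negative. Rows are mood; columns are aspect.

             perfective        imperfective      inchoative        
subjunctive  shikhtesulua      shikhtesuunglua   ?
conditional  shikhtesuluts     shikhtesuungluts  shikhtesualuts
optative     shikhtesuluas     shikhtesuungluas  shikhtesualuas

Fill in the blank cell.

Attach aspect inchoative -e → shikhtesue.
Attach evidentiality inferred -lu → shikhtesuelu.
Attach mood subjunctive -a → shikhtesuelua.
polarity = negative: zero marking, form stays shikhtesuelua.
Apply vowel harmony: shikhtesuelua → shikhtesualua.
Nasal assimilation: no change.

shikhtesualua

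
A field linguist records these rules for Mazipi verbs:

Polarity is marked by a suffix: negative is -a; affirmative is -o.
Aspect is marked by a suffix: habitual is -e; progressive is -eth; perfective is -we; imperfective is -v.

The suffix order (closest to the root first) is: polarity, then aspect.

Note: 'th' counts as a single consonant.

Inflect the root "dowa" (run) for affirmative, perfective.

Attach polarity affirmative -o → dowao.
Attach aspect perfective -we → dowaowe.

dowaowe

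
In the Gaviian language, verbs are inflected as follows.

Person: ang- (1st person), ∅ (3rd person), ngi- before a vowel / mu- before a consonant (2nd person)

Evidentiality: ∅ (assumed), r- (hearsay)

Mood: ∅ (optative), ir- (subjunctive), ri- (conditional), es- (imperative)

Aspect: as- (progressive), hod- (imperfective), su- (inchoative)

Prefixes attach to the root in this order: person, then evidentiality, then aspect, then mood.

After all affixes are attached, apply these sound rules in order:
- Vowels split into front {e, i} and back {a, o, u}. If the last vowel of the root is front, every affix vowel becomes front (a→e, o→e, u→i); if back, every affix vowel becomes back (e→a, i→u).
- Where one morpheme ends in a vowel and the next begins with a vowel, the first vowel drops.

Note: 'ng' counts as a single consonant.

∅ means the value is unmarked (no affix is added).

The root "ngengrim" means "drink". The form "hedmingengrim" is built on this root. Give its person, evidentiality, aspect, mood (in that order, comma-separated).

2nd person, assumed, imperfective, optative

Segment: hod-mu-ngengrim.
person: ngi/mu- → 2nd person.
evidentiality: ∅ → assumed.
aspect: hod- → imperfective.
mood: ∅ → optative.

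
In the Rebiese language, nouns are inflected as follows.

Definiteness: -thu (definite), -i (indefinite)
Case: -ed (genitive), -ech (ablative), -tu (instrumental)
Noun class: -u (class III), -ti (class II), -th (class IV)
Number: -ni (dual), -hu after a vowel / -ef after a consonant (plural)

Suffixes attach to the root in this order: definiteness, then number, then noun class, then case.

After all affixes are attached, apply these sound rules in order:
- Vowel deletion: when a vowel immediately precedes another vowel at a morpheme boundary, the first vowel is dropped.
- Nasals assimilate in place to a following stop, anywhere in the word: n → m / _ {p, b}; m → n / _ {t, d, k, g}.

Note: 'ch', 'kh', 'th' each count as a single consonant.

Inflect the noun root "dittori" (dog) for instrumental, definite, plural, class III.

Attach definiteness definite -thu → dittorithu.
Attach number plural -hu (after vowel 'u') → dittorithuhu.
Attach noun class class III -u → dittorithuhuu.
Attach case instrumental -tu → dittorithuhuutu.
Apply vowel deletion: dittorithuhuutu → dittorithuhutu.
Nasal assimilation: no change.

dittorithuhutu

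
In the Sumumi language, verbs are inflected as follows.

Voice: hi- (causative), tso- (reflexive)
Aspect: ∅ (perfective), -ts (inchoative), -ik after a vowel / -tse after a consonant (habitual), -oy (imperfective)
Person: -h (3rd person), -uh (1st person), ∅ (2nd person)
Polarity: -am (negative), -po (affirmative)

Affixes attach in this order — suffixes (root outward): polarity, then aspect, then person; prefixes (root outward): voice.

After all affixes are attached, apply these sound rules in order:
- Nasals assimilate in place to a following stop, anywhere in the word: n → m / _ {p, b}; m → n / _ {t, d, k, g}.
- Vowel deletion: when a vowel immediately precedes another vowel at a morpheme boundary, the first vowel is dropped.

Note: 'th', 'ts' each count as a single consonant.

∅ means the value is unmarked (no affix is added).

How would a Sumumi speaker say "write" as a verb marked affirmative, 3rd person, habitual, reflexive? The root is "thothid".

Attach polarity affirmative -po → thothidpo.
Attach voice reflexive tso- → tsothothidpo.
Attach aspect habitual -ik (after vowel 'o') → tsothothidpoik.
Attach person 3rd person -h → tsothothidpoikh.
Nasal assimilation: no change.
Apply vowel deletion: tsothothidpoikh → tsothothidpikh.

tsothothidpikh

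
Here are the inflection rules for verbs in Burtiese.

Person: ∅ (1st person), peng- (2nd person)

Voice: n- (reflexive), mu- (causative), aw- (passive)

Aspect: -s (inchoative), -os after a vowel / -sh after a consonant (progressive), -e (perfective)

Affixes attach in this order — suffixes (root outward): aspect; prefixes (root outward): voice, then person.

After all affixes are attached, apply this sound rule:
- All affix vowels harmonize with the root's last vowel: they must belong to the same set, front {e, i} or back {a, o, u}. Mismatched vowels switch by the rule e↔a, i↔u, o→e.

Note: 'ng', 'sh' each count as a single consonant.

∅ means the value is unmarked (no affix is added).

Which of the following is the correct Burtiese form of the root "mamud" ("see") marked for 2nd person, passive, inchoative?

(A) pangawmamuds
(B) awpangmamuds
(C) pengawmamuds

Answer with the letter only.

Attach aspect inchoative -s → mamuds.
Attach voice passive aw- → awmamuds.
Attach person 2nd person peng- → pengawmamuds.
Apply vowel harmony: pengawmamuds → pangawmamuds.
So the correct form is pangawmamuds, option (A).
(B) awpangmamuds is wrong: it has the affixes in the wrong order.
(C) pengawmamuds is wrong: it fails to apply the sound rule(s).

A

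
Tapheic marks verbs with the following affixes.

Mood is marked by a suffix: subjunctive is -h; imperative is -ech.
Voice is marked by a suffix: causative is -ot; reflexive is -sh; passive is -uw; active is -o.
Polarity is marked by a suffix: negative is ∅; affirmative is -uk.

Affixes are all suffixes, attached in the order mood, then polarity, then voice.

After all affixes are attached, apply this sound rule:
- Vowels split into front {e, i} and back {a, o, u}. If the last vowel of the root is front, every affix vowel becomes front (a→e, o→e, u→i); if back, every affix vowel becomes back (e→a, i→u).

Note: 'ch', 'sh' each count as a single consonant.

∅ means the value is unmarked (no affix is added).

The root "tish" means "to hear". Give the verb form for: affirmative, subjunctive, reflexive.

tishhiksh

Attach mood subjunctive -h → tishh.
Attach polarity affirmative -uk → tishhuk.
Attach voice reflexive -sh → tishhuksh.
Apply vowel harmony: tishhuksh → tishhiksh.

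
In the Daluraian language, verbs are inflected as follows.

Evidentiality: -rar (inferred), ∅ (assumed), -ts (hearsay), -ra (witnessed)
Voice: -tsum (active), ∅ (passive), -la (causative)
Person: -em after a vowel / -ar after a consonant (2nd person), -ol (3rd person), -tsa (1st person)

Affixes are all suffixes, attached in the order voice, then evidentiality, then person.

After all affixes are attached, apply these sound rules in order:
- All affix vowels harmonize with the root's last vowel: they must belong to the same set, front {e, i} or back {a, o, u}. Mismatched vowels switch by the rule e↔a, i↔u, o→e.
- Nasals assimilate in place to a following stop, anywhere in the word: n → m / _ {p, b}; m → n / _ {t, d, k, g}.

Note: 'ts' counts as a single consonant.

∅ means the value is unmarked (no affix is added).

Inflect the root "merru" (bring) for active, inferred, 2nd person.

Attach voice active -tsum → merrutsum.
Attach evidentiality inferred -rar → merrutsumrar.
Attach person 2nd person -ar (after consonant 'r') → merrutsumrarar.
Vowel harmony: no change.
Nasal assimilation: no change.

merrutsumrarar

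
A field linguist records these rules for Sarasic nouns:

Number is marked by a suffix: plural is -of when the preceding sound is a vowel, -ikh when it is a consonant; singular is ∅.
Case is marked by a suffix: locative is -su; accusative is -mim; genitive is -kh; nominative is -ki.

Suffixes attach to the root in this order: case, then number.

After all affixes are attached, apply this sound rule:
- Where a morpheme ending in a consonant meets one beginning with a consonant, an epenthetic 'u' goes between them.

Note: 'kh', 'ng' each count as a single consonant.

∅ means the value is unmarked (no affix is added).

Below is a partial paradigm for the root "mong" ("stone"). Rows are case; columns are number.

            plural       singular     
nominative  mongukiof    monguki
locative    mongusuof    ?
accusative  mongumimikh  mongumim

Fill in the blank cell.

Attach case locative -su → mongsu.
number = singular: zero marking, form stays mongsu.
Apply epenthesis: mongsu → mongusu.

mongusu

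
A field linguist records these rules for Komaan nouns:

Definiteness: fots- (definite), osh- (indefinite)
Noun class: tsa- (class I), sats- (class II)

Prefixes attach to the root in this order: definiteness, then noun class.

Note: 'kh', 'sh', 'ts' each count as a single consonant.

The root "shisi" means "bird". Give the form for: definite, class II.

Attach definiteness definite fots- → fotsshisi.
Attach noun class class II sats- → satsfotsshisi.

satsfotsshisi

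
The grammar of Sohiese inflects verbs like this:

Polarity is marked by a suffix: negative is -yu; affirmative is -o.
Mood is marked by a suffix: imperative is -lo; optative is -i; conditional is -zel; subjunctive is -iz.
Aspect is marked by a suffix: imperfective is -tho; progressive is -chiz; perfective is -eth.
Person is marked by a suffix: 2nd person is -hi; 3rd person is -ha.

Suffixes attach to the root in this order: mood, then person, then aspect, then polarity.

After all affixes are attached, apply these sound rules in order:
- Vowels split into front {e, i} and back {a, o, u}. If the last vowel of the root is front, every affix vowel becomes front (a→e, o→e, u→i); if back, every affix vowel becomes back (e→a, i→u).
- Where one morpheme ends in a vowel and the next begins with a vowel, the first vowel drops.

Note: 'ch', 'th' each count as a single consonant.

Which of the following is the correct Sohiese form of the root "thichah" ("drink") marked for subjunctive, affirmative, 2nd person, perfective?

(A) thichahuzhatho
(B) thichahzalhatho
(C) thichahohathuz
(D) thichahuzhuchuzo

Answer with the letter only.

A

Attach mood subjunctive -iz → thichahiz.
Attach person 2nd person -hi → thichahizhi.
Attach aspect perfective -eth → thichahizhieth.
Attach polarity affirmative -o → thichahizhietho.
Apply vowel harmony: thichahizhietho → thichahuzhuatho.
Apply vowel deletion: thichahuzhuatho → thichahuzhatho.
So the correct form is thichahuzhatho, option (A).
(B) thichahzalhatho is wrong: it uses conditional instead of subjunctive for mood.
(C) thichahohathuz is wrong: it has the affixes in the wrong order.
(D) thichahuzhuchuzo is wrong: it uses progressive instead of perfective for aspect.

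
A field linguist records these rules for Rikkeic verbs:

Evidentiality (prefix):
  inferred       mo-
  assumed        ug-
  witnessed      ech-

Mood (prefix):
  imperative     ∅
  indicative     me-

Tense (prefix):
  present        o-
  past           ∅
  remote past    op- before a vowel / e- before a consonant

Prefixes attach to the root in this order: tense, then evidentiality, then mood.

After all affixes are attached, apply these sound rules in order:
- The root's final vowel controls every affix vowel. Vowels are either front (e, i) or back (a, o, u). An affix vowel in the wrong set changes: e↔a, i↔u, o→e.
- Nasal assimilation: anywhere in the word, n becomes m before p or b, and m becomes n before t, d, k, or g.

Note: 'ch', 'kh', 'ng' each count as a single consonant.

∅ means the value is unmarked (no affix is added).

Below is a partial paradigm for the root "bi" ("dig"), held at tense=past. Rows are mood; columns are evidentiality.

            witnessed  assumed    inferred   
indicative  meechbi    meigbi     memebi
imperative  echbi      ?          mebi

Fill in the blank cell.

tense = past: zero marking, form stays bi.
Attach evidentiality assumed ug- → ugbi.
mood = imperative: zero marking, form stays ugbi.
Apply vowel harmony: ugbi → igbi.
Nasal assimilation: no change.

igbi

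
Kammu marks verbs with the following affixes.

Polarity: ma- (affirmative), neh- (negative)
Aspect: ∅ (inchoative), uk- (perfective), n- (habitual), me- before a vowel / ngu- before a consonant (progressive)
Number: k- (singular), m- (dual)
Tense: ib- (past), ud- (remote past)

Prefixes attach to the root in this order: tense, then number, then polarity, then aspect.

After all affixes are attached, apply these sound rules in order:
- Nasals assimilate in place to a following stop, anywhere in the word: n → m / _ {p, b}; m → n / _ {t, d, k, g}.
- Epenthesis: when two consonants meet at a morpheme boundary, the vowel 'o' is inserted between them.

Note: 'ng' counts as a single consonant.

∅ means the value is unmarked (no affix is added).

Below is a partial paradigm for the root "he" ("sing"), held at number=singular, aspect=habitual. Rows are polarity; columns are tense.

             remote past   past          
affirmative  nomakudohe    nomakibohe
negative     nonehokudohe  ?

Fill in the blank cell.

nonehokibohe

Attach tense past ib- → ibhe.
Attach number singular k- → kibhe.
Attach polarity negative neh- → nehkibhe.
Attach aspect habitual n- → nnehkibhe.
Nasal assimilation: no change.
Apply epenthesis: nnehkibhe → nonehokibohe.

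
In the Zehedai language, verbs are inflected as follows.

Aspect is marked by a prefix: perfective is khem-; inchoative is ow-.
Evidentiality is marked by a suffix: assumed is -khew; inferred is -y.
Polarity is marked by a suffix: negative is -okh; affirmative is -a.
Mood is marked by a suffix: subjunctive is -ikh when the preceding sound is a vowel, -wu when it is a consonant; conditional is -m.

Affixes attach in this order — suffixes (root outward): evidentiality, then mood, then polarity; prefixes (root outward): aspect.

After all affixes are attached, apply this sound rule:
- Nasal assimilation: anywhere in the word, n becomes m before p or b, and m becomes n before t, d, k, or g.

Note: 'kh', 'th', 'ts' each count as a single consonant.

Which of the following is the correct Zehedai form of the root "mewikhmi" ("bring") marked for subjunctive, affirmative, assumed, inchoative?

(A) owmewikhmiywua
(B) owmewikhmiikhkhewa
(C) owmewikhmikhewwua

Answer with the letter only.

C

Attach evidentiality assumed -khew → mewikhmikhew.
Attach mood subjunctive -wu (after consonant 'w') → mewikhmikhewwu.
Attach polarity affirmative -a → mewikhmikhewwua.
Attach aspect inchoative ow- → owmewikhmikhewwua.
Nasal assimilation: no change.
So the correct form is owmewikhmikhewwua, option (C).
(A) owmewikhmiywua is wrong: it uses inferred instead of assumed for evidentiality.
(B) owmewikhmiikhkhewa is wrong: it has the affixes in the wrong order.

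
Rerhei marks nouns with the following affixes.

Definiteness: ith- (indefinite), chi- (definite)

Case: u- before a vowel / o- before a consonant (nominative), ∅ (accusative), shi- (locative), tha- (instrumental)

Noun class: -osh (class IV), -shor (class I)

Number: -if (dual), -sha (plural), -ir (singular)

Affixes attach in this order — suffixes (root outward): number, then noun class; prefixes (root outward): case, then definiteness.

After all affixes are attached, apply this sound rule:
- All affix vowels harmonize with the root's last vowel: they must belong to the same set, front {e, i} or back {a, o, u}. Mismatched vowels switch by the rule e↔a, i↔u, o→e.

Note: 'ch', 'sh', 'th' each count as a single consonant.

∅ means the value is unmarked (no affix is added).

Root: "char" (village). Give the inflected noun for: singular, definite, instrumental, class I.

Attach case instrumental tha- → thachar.
Attach number singular -ir → thacharir.
Attach definiteness definite chi- → chithacharir.
Attach noun class class I -shor → chithacharirshor.
Apply vowel harmony: chithacharirshor → chuthacharurshor.

chuthacharurshor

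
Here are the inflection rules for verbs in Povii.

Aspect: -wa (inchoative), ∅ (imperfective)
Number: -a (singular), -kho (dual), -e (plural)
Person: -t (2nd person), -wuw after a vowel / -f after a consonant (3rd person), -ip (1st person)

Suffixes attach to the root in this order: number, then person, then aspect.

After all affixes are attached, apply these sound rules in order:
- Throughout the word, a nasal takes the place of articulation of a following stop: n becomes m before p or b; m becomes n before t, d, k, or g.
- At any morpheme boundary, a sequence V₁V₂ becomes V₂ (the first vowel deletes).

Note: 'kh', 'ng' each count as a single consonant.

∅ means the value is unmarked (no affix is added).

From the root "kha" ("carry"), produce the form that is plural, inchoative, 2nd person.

Attach number plural -e → khae.
Attach person 2nd person -t → khaet.
Attach aspect inchoative -wa → khaetwa.
Nasal assimilation: no change.
Apply vowel deletion: khaetwa → khetwa.

khetwa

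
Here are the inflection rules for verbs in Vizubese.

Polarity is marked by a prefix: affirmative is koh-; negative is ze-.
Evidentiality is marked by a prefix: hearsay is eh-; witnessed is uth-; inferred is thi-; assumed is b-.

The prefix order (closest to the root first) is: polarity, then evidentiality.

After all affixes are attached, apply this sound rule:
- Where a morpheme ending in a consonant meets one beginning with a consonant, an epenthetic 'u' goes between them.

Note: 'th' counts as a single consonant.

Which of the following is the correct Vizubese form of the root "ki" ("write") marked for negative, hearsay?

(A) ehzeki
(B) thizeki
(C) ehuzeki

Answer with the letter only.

Attach polarity negative ze- → zeki.
Attach evidentiality hearsay eh- → ehzeki.
Apply epenthesis: ehzeki → ehuzeki.
So the correct form is ehuzeki, option (C).
(B) thizeki is wrong: it uses inferred instead of hearsay for evidentiality.
(A) ehzeki is wrong: it fails to apply the sound rule(s).

C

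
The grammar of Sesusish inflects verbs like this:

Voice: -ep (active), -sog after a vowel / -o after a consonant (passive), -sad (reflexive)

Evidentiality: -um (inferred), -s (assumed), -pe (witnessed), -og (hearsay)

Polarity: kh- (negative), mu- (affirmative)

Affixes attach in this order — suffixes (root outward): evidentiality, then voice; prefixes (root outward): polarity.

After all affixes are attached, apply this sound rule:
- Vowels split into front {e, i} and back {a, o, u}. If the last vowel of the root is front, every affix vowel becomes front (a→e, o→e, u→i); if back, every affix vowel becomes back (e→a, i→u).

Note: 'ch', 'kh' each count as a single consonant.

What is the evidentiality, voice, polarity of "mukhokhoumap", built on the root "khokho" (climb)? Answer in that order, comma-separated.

Segment: mu-khokho-um-ep.
evidentiality: -um → inferred.
voice: -ep → active.
polarity: mu- → affirmative.

inferred, active, affirmative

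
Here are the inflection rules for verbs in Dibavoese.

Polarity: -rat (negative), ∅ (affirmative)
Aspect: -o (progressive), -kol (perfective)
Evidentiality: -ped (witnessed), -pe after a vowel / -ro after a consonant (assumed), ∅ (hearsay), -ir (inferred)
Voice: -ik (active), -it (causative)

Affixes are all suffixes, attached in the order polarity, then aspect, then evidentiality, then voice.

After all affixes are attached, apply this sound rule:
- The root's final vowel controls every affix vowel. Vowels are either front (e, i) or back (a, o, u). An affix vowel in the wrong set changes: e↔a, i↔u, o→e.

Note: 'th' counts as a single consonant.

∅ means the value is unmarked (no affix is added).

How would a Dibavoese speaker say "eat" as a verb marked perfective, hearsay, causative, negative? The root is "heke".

hekeretkelit

Attach polarity negative -rat → hekerat.
Attach aspect perfective -kol → hekeratkol.
evidentiality = hearsay: zero marking, form stays hekeratkol.
Attach voice causative -it → hekeratkolit.
Apply vowel harmony: hekeratkolit → hekeretkelit.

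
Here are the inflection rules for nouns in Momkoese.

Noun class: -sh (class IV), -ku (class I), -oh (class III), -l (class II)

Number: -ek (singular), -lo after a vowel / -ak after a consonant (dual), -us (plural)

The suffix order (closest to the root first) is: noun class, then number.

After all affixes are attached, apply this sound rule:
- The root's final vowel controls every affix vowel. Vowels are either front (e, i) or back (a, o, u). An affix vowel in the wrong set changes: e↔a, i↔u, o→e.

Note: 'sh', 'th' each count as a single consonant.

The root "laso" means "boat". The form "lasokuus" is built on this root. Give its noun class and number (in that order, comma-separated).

class I, plural

Segment: laso-ku-us.
noun class: -ku → class I.
number: -us → plural.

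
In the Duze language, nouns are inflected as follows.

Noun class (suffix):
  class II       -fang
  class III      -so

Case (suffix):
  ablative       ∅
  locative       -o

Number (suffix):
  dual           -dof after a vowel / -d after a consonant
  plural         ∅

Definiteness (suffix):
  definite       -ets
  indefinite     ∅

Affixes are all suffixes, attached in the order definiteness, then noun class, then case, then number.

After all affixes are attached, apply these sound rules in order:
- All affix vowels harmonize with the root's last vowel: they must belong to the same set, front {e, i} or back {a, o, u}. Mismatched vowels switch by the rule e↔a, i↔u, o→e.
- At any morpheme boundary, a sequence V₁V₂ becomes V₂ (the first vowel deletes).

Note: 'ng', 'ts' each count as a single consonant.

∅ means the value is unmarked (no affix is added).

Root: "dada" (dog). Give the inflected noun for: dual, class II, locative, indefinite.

definiteness = indefinite: zero marking, form stays dada.
Attach noun class class II -fang → dadafang.
Attach case locative -o → dadafango.
Attach number dual -dof (after vowel 'o') → dadafangodof.
Vowel harmony: no change.
Vowel deletion: no change.

dadafangodof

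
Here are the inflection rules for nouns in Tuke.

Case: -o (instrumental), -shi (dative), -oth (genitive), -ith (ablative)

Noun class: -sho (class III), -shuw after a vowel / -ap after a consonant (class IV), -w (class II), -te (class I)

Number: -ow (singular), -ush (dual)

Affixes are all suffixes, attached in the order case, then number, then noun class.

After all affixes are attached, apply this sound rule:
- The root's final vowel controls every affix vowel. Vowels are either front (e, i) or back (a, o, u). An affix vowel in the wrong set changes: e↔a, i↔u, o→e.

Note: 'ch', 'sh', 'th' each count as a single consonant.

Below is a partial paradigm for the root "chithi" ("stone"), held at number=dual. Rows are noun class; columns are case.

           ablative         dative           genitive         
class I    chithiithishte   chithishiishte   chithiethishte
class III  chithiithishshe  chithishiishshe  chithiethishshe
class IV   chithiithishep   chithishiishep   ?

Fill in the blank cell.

chithiethishep

Attach case genitive -oth → chithioth.
Attach number dual -ush → chithiothush.
Attach noun class class IV -ap (after consonant 'sh') → chithiothushap.
Apply vowel harmony: chithiothushap → chithiethishep.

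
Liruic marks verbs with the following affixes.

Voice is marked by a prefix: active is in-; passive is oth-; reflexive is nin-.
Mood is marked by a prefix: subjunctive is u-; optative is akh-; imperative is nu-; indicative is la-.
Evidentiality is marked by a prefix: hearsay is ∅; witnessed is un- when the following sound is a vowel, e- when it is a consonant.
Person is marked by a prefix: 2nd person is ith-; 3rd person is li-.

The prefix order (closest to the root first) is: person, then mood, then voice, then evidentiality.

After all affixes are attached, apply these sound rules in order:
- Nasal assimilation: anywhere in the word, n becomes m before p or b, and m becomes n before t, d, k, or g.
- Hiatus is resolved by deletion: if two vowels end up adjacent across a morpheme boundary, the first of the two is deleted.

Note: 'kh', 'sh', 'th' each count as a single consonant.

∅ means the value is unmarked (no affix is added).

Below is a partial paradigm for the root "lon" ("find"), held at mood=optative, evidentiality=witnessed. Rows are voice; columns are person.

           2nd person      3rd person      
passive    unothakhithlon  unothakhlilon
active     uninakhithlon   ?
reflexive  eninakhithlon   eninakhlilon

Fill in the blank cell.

uninakhlilon

Attach person 3rd person li- → lilon.
Attach mood optative akh- → akhlilon.
Attach voice active in- → inakhlilon.
Attach evidentiality witnessed un- (before vowel 'i') → uninakhlilon.
Nasal assimilation: no change.
Vowel deletion: no change.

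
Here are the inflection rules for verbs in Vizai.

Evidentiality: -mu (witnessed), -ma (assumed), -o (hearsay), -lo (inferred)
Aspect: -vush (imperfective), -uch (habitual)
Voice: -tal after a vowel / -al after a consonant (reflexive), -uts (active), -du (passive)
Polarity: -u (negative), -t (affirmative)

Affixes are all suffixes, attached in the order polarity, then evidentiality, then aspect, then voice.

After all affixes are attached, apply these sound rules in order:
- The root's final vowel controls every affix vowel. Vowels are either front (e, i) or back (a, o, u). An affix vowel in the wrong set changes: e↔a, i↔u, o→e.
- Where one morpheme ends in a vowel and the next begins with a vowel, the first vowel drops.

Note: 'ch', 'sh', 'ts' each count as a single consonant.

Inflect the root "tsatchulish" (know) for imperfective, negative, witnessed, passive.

tsatchulishimivishdi

Attach polarity negative -u → tsatchulishu.
Attach evidentiality witnessed -mu → tsatchulishumu.
Attach aspect imperfective -vush → tsatchulishumuvush.
Attach voice passive -du → tsatchulishumuvushdu.
Apply vowel harmony: tsatchulishumuvushdu → tsatchulishimivishdi.
Vowel deletion: no change.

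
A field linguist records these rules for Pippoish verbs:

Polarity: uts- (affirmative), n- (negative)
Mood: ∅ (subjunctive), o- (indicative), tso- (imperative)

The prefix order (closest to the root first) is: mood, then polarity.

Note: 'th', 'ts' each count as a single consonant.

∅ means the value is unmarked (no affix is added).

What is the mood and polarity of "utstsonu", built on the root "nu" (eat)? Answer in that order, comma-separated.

imperative, affirmative

Segment: uts-tso-nu.
mood: tso- → imperative.
polarity: uts- → affirmative.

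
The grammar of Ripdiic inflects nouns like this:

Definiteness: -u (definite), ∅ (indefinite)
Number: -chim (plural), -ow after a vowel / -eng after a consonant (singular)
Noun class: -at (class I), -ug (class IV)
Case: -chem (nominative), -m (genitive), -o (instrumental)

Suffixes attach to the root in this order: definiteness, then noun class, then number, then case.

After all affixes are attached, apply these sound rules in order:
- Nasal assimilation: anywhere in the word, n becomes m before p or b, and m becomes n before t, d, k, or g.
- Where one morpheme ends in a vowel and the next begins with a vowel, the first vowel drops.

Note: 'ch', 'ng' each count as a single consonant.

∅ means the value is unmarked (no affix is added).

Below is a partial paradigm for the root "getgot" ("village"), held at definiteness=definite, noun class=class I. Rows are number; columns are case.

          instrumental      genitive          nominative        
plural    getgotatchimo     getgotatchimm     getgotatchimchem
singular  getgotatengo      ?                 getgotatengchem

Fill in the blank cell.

getgotatengm

Attach definiteness definite -u → getgotu.
Attach noun class class I -at → getgotuat.
Attach number singular -eng (after consonant 't') → getgotuateng.
Attach case genitive -m → getgotuatengm.
Nasal assimilation: no change.
Apply vowel deletion: getgotuatengm → getgotatengm.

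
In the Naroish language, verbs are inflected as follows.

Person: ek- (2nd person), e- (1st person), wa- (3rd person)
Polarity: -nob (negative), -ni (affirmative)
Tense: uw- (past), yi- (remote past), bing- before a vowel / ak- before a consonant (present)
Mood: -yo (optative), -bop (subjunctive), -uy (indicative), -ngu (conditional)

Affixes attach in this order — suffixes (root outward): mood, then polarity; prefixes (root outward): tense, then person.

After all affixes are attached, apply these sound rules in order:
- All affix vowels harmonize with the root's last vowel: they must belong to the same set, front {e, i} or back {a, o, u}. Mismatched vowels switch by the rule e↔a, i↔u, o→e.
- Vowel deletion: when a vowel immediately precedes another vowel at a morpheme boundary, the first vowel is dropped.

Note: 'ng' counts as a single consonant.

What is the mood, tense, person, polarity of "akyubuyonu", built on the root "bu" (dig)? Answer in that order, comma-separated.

optative, remote past, 2nd person, affirmative

Segment: ek-yi-bu-yo-ni.
mood: -yo → optative.
tense: yi- → remote past.
person: ek- → 2nd person.
polarity: -ni → affirmative.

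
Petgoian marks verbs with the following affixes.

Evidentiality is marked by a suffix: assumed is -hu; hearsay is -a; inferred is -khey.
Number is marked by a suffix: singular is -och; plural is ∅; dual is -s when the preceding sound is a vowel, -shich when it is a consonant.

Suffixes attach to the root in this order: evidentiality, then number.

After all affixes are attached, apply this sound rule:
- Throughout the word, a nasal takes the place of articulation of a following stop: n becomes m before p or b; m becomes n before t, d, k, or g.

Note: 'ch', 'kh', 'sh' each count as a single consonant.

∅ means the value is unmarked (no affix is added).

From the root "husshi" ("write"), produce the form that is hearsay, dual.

husshias

Attach evidentiality hearsay -a → husshia.
Attach number dual -s (after vowel 'a') → husshias.
Nasal assimilation: no change.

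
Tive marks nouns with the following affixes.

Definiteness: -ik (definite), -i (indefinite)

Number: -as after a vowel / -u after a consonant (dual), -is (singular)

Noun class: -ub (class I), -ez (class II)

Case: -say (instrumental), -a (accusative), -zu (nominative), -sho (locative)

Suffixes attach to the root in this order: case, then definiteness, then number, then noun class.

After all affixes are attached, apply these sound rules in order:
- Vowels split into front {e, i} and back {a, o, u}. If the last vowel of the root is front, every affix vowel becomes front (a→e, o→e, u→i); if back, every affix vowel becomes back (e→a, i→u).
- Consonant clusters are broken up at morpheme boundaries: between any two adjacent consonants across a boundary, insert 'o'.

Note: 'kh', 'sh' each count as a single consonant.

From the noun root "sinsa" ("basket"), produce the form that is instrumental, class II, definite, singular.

sinsasayukusaz

Attach case instrumental -say → sinsasay.
Attach definiteness definite -ik → sinsasayik.
Attach number singular -is → sinsasayikis.
Attach noun class class II -ez → sinsasayikisez.
Apply vowel harmony: sinsasayikisez → sinsasayukusaz.
Epenthesis: no change.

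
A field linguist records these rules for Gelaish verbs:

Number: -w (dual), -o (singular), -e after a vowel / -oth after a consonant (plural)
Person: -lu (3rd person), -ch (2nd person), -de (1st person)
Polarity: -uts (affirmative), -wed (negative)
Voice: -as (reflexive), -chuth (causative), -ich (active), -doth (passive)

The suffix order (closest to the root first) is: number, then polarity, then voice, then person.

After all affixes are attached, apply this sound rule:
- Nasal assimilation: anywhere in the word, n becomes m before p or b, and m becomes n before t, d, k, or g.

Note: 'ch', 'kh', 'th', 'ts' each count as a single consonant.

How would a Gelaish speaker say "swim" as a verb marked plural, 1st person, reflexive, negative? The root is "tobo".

Attach number plural -e (after vowel 'o') → toboe.
Attach polarity negative -wed → toboewed.
Attach voice reflexive -as → toboewedas.
Attach person 1st person -de → toboewedasde.
Nasal assimilation: no change.

toboewedasde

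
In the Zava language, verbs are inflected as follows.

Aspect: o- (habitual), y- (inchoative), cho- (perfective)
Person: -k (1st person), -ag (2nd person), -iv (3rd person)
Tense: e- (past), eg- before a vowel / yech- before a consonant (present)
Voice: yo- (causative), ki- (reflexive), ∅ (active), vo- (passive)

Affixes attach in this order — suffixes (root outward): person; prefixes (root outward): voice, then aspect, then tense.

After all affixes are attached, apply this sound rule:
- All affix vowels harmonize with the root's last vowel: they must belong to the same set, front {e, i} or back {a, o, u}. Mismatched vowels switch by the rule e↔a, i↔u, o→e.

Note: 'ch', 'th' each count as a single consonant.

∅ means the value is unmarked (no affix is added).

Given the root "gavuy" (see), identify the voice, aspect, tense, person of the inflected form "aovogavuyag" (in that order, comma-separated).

passive, habitual, past, 2nd person

Segment: e-o-vo-gavuy-ag.
voice: vo- → passive.
aspect: o- → habitual.
tense: e- → past.
person: -ag → 2nd person.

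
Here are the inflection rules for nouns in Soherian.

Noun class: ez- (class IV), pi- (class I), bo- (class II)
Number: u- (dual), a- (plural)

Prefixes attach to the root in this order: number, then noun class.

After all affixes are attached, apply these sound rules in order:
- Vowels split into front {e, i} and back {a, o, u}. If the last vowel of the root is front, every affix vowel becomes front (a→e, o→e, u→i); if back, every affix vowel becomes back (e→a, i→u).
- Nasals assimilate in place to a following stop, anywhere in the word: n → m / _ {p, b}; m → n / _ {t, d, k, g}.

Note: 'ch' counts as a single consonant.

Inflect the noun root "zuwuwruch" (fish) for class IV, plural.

Attach number plural a- → azuwuwruch.
Attach noun class class IV ez- → ezazuwuwruch.
Apply vowel harmony: ezazuwuwruch → azazuwuwruch.
Nasal assimilation: no change.

azazuwuwruch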